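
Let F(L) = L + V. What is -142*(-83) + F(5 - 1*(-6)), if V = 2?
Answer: 11799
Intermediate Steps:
F(L) = 2 + L (F(L) = L + 2 = 2 + L)
-142*(-83) + F(5 - 1*(-6)) = -142*(-83) + (2 + (5 - 1*(-6))) = 11786 + (2 + (5 + 6)) = 11786 + (2 + 11) = 11786 + 13 = 11799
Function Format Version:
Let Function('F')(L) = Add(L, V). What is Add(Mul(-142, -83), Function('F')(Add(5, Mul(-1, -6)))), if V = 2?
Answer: 11799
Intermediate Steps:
Function('F')(L) = Add(2, L) (Function('F')(L) = Add(L, 2) = Add(2, L))
Add(Mul(-142, -83), Function('F')(Add(5, Mul(-1, -6)))) = Add(Mul(-142, -83), Add(2, Add(5, Mul(-1, -6)))) = Add(11786, Add(2, Add(5, 6))) = Add(11786, Add(2, 11)) = Add(11786, 13) = 11799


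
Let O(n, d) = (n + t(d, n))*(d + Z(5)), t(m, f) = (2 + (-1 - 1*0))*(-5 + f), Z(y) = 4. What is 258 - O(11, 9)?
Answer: 37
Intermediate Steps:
t(m, f) = -5 + f (t(m, f) = (2 + (-1 + 0))*(-5 + f) = (2 - 1)*(-5 + f) = 1*(-5 + f) = -5 + f)
O(n, d) = (-5 + 2*n)*(4 + d) (O(n, d) = (n + (-5 + n))*(d + 4) = (-5 + 2*n)*(4 + d))
258 - O(11, 9) = 258 - (-20 + 8*11 + 9*11 + 9*(-5 + 11)) = 258 - (-20 + 88 + 99 + 9*6) = 258 - (-20 + 88 + 99 + 54) = 258 - 1*221 = 258 - 221 = 37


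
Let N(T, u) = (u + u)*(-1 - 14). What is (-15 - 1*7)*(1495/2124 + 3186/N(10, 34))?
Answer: 4805317/90270 ≈ 53.233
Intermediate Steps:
N(T, u) = -30*u (N(T, u) = (2*u)*(-15) = -30*u)
(-15 - 1*7)*(1495/2124 + 3186/N(10, 34)) = (-15 - 1*7)*(1495/2124 + 3186/((-30*34))) = (-15 - 7)*(1495*(1/2124) + 3186/(-1020)) = -22*(1495/2124 + 3186*(-1/1020)) = -22*(1495/2124 - 531/170) = -22*(-436847/180540) = 4805317/90270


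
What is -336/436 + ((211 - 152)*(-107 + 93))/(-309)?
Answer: 64078/33681 ≈ 1.9025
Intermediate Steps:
-336/436 + ((211 - 152)*(-107 + 93))/(-309) = -336*1/436 + (59*(-14))*(-1/309) = -84/109 - 826*(-1/309) = -84/109 + 826/309 = 64078/33681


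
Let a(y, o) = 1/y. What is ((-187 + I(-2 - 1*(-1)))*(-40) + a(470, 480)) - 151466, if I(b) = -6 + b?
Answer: -67541819/470 ≈ -1.4371e+5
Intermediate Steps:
((-187 + I(-2 - 1*(-1)))*(-40) + a(470, 480)) - 151466 = ((-187 + (-6 + (-2 - 1*(-1))))*(-40) + 1/470) - 151466 = ((-187 + (-6 + (-2 + 1)))*(-40) + 1/470) - 151466 = ((-187 + (-6 - 1))*(-40) + 1/470) - 151466 = ((-187 - 7)*(-40) + 1/470) - 151466 = (-194*(-40) + 1/470) - 151466 = (7760 + 1/470) - 151466 = 3647201/470 - 151466 = -67541819/470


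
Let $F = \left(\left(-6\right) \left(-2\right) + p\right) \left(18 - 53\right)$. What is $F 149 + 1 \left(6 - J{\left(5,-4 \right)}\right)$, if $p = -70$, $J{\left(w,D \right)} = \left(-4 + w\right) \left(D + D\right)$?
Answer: $302484$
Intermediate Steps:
$J{\left(w,D \right)} = 2 D \left(-4 + w\right)$ ($J{\left(w,D \right)} = \left(-4 + w\right) 2 D = 2 D \left(-4 + w\right)$)
$F = 2030$ ($F = \left(\left(-6\right) \left(-2\right) - 70\right) \left(18 - 53\right) = \left(12 - 70\right) \left(-35\right) = \left(-58\right) \left(-35\right) = 2030$)
$F 149 + 1 \left(6 - J{\left(5,-4 \right)}\right) = 2030 \cdot 149 + 1 \left(6 - 2 \left(-4\right) \left(-4 + 5\right)\right) = 302470 + 1 \left(6 - 2 \left(-4\right) 1\right) = 302470 + 1 \left(6 - -8\right) = 302470 + 1 \left(6 + 8\right) = 302470 + 1 \cdot 14 = 302470 + 14 = 302484$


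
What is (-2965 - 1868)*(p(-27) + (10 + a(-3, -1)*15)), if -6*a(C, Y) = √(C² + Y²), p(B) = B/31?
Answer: -1367739/31 + 24165*√10/2 ≈ -5912.4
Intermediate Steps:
p(B) = B/31 (p(B) = B*(1/31) = B/31)
a(C, Y) = -√(C² + Y²)/6
(-2965 - 1868)*(p(-27) + (10 + a(-3, -1)*15)) = (-2965 - 1868)*((1/31)*(-27) + (10 - √((-3)² + (-1)²)/6*15)) = -4833*(-27/31 + (10 - √(9 + 1)/6*15)) = -4833*(-27/31 + (10 - √10/6*15)) = -4833*(-27/31 + (10 - 5*√10/2)) = -4833*(283/31 - 5*√10/2) = -1367739/31 + 24165*√10/2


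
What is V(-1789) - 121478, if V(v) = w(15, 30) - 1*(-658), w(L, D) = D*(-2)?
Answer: -120880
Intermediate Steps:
w(L, D) = -2*D
V(v) = 598 (V(v) = -2*30 - 1*(-658) = -60 + 658 = 598)
V(-1789) - 121478 = 598 - 121478 = -120880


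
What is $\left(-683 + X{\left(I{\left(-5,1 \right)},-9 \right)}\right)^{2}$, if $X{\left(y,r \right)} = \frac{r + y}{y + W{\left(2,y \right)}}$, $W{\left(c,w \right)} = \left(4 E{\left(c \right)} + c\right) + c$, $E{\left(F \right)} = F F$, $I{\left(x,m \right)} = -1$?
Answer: $\frac{168662169}{361} \approx 4.6721 \cdot 10^{5}$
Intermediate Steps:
$E{\left(F \right)} = F^{2}$
$W{\left(c,w \right)} = 2 c + 4 c^{2}$ ($W{\left(c,w \right)} = \left(4 c^{2} + c\right) + c = \left(c + 4 c^{2}\right) + c = 2 c + 4 c^{2}$)
$X{\left(y,r \right)} = \frac{r + y}{20 + y}$ ($X{\left(y,r \right)} = \frac{r + y}{y + 2 \cdot 2 \left(1 + 2 \cdot 2\right)} = \frac{r + y}{y + 2 \cdot 2 \left(1 + 4\right)} = \frac{r + y}{y + 2 \cdot 2 \cdot 5} = \frac{r + y}{y + 20} = \frac{r + y}{20 + y}$)
$\left(-683 + X{\left(I{\left(-5,1 \right)},-9 \right)}\right)^{2} = \left(-683 + \frac{-9 - 1}{20 - 1}\right)^{2} = \left(-683 + \frac{1}{19} \left(-10\right)\right)^{2} = \left(-683 - \frac{10}{19}\right)^{2} = \left(- \frac{12987}{19}\right)^{2} = \frac{168662169}{361}$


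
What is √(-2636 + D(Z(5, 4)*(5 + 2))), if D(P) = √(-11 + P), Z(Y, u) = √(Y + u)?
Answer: √(-2636 + √10) ≈ 51.311*I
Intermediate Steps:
√(-2636 + D(Z(5, 4)*(5 + 2))) = √(-2636 + √(-11 + √(5 + 4)*(5 + 2))) = √(-2636 + √(-11 + √9*7)) = √(-2636 + √(-11 + 3*7)) = √(-2636 + √(-11 + 21)) = √(-2636 + √10)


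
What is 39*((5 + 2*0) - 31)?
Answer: -1014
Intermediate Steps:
39*((5 + 2*0) - 31) = 39*((5 + 0) - 31) = 39*(5 - 31) = 39*(-26) = -1014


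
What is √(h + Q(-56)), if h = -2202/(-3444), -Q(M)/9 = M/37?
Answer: 5*√257298370/21238 ≈ 3.7764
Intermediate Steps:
Q(M) = -9*M/37
h = 367/574 (h = -2202*(-1/3444) = 367/574 ≈ 0.63937)
√(h + Q(-56)) = √(367/574 - 9/37*(-56)) = √(367/574 + 504/37) = √(302875/21238) = 5*√257298370/21238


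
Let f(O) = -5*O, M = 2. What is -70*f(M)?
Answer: 700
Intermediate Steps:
-70*f(M) = -(-350)*2 = -70*(-10) = 700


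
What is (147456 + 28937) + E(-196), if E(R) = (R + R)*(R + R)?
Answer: 330057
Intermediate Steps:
E(R) = 4*R² (E(R) = (2*R)*(2*R) = 4*R²)
(147456 + 28937) + E(-196) = (147456 + 28937) + 4*(-196)² = 176393 + 4*38416 = 176393 + 153664 = 330057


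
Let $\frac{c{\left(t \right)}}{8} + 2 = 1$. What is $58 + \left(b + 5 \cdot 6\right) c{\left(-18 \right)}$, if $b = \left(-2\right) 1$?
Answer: $-166$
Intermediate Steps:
$c{\left(t \right)} = -8$ ($c{\left(t \right)} = -16 + 8 \cdot 1 = -16 + 8 = -8$)
$b = -2$
$58 + \left(b + 5 \cdot 6\right) c{\left(-18 \right)} = 58 + \left(-2 + 5 \cdot 6\right) \left(-8\right) = 58 + \left(-2 + 30\right) \left(-8\right) = 58 + 28 \left(-8\right) = 58 - 224 = -166$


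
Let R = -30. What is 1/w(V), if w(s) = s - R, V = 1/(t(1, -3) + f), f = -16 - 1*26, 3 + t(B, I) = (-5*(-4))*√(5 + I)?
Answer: 36705/1099801 + 20*√2/1099801 ≈ 0.033400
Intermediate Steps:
t(B, I) = -3 + 20*√(5 + I) (t(B, I) = -3 + (-5*(-4))*√(5 + I) = -3 + 20*√(5 + I))
f = -42 (f = -16 - 26 = -42)
V = 1/(-45 + 20*√2) (V = 1/((-3 + 20*√(5 - 3)) - 42) = 1/((-3 + 20*√2) - 42) = 1/(-45 + 20*√2) ≈ -0.059824)
w(s) = 30 + s (w(s) = s - 1*(-30) = s + 30 = 30 + s)
1/w(V) = 1/(30 + (-9/245 - 4*√2/245)) = 1/(7341/245 - 4*√2/245)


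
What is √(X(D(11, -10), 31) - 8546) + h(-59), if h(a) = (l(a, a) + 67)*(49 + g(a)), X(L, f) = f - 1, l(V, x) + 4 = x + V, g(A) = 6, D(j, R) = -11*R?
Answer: -3025 + 2*I*√2129 ≈ -3025.0 + 92.282*I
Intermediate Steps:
l(V, x) = -4 + V + x (l(V, x) = -4 + (x + V) = -4 + (V + x) = -4 + V + x)
X(L, f) = -1 + f
h(a) = 3465 + 110*a (h(a) = ((-4 + a + a) + 67)*(49 + 6) = ((-4 + 2*a) + 67)*55 = (63 + 2*a)*55 = 3465 + 110*a)
√(X(D(11, -10), 31) - 8546) + h(-59) = √((-1 + 31) - 8546) + (3465 + 110*(-59)) = √(30 - 8546) + (3465 - 6490) = √(-8516) - 3025 = 2*I*√2129 - 3025 = -3025 + 2*I*√2129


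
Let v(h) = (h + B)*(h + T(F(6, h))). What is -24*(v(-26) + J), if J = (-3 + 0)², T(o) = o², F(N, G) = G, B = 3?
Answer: 358584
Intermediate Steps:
J = 9 (J = (-3)² = 9)
v(h) = (3 + h)*(h + h²) (v(h) = (h + 3)*(h + h²) = (3 + h)*(h + h²))
-24*(v(-26) + J) = -24*(-26*(3 + (-26)² + 4*(-26)) + 9) = -24*(-26*(3 + 676 - 104) + 9) = -24*(-26*575 + 9) = -24*(-14950 + 9) = -24*(-14941) = 358584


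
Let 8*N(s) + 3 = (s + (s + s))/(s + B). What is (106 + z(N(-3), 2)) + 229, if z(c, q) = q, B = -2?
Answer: 337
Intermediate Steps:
N(s) = -3/8 + 3*s/(8*(-2 + s)) (N(s) = -3/8 + ((s + (s + s))/(s - 2))/8 = -3/8 + ((s + 2*s)/(-2 + s))/8 = -3/8 + ((3*s)/(-2 + s))/8 = -3/8 + (3*s/(-2 + s))/8 = -3/8 + 3*s/(8*(-2 + s)))
(106 + z(N(-3), 2)) + 229 = (106 + 2) + 229 = 108 + 229 = 337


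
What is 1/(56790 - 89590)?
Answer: -1/32800 ≈ -3.0488e-5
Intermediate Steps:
1/(56790 - 89590) = 1/(-32800) = -1/32800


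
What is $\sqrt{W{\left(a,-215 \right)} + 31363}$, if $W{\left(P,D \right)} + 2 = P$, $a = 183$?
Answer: $2 \sqrt{7886} \approx 177.61$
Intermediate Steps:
$W{\left(P,D \right)} = -2 + P$
$\sqrt{W{\left(a,-215 \right)} + 31363} = \sqrt{\left(-2 + 183\right) + 31363} = \sqrt{181 + 31363} = \sqrt{31544} = 2 \sqrt{7886}$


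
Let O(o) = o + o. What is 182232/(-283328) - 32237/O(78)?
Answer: -286314779/1381224 ≈ -207.29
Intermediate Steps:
O(o) = 2*o
182232/(-283328) - 32237/O(78) = 182232/(-283328) - 32237/(2*78) = 182232*(-1/283328) - 32237/156 = -22779/35416 - 32237*1/156 = -22779/35416 - 32237/156 = -286314779/1381224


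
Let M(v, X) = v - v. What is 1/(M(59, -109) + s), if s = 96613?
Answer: 1/96613 ≈ 1.0351e-5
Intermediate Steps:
M(v, X) = 0
1/(M(59, -109) + s) = 1/(0 + 96613) = 1/96613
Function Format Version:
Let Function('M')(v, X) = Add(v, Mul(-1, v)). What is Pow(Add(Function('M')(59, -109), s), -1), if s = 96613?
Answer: Rational(1, 96613) ≈ 1.0351e-5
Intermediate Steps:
Function('M')(v, X) = 0
Pow(Add(Function('M')(59, -109), s), -1) = Pow(Add(0, 96613), -1) = Pow(96613, -1) = Rational(1, 96613)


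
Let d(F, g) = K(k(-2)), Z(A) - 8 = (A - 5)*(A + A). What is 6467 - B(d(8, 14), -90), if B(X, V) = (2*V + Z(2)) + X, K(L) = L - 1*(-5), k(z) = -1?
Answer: 6647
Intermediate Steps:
Z(A) = 8 + 2*A*(-5 + A) (Z(A) = 8 + (A - 5)*(A + A) = 8 + (-5 + A)*(2*A) = 8 + 2*A*(-5 + A))
K(L) = 5 + L (K(L) = L + 5 = 5 + L)
d(F, g) = 4 (d(F, g) = 5 - 1 = 4)
B(X, V) = -4 + X + 2*V (B(X, V) = (2*V + (8 - 10*2 + 2*2²)) + X = (2*V + (8 - 20 + 2*4)) + X = (2*V + (8 - 20 + 8)) + X = (2*V - 4) + X = (-4 + 2*V) + X = -4 + X + 2*V)
6467 - B(d(8, 14), -90) = 6467 - (-4 + 4 + 2*(-90)) = 6467 - (-4 + 4 - 180) = 6467 - 1*(-180) = 6467 + 180 = 6647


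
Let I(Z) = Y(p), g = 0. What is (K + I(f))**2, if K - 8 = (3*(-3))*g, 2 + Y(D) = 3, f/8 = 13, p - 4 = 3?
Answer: 81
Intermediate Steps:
p = 7 (p = 4 + 3 = 7)
f = 104 (f = 8*13 = 104)
Y(D) = 1 (Y(D) = -2 + 3 = 1)
K = 8 (K = 8 + (3*(-3))*0 = 8 - 9*0 = 8 + 0 = 8)
I(Z) = 1
(K + I(f))**2 = (8 + 1)**2 = 9**2 = 81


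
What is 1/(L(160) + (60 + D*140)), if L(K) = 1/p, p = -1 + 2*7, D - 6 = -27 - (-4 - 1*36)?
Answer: 13/35361 ≈ 0.00036764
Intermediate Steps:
D = 19 (D = 6 + (-27 - (-4 - 1*36)) = 6 + (-27 - (-4 - 36)) = 6 + (-27 - 1*(-40)) = 6 + (-27 + 40) = 6 + 13 = 19)
p = 13 (p = -1 + 14 = 13)
L(K) = 1/13
1/(L(160) + (60 + D*140)) = 1/(1/13 + (60 + 19*140)) = 1/(1/13 + (60 + 2660)) = 1/(1/13 + 2720) = 1/(35361/13) = 13/35361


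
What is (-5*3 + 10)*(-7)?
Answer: 35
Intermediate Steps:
(-5*3 + 10)*(-7) = (-15 + 10)*(-7) = -5*(-7) = 35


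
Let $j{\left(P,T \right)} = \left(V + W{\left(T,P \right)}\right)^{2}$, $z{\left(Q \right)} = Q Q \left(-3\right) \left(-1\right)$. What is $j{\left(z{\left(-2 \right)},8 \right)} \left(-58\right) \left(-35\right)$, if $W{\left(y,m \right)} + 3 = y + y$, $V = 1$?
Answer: $397880$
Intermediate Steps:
$W{\left(y,m \right)} = -3 + 2 y$ ($W{\left(y,m \right)} = -3 + \left(y + y\right) = -3 + 2 y$)
$z{\left(Q \right)} = 3 Q^{2}$ ($z{\left(Q \right)} = Q \left(- 3 Q\right) \left(-1\right) = - 3 Q^{2} \left(-1\right) = 3 Q^{2}$)
$j{\left(P,T \right)} = \left(-2 + 2 T\right)^{2}$ ($j{\left(P,T \right)} = \left(1 + \left(-3 + 2 T\right)\right)^{2} = \left(-2 + 2 T\right)^{2}$)
$j{\left(z{\left(-2 \right)},8 \right)} \left(-58\right) \left(-35\right) = 4 \left(-1 + 8\right)^{2} \left(-58\right) \left(-35\right) = 4 \cdot 7^{2} \left(-58\right) \left(-35\right) = 4 \cdot 49 \left(-58\right) \left(-35\right) = 196 \left(-58\right) \left(-35\right) = \left(-11368\right) \left(-35\right) = 397880$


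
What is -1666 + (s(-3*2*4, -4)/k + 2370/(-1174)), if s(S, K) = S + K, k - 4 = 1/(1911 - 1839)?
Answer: -284151095/169643 ≈ -1675.0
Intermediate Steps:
k = 289/72 (k = 4 + 1/(1911 - 1839) = 4 + 1/72 = 289/72 ≈ 4.0139)
s(S, K) = K + S
-1666 + (s(-3*2*4, -4)/k + 2370/(-1174)) = -1666 + ((-4 - 3*2*4)/(289/72) + 2370/(-1174)) = -1666 + ((-4 - 6*4)*(72/289) + 2370*(-1/1174)) = -1666 + ((-4 - 24)*(72/289) - 1185/587) = -1666 + (-28*72/289 - 1185/587) = -1666 + (-2016/289 - 1185/587) = -1666 - 1525857/169643 = -284151095/169643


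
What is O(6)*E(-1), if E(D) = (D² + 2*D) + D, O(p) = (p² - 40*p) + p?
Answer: 396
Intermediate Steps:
O(p) = p² - 39*p
E(D) = D² + 3*D
O(6)*E(-1) = (6*(-39 + 6))*(-(3 - 1)) = (6*(-33))*(-1*2) = -198*(-2) = 396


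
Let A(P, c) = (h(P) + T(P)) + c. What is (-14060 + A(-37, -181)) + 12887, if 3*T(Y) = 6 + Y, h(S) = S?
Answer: -4204/3 ≈ -1401.3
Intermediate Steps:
T(Y) = 2 + Y/3 (T(Y) = (6 + Y)/3 = 2 + Y/3)
A(P, c) = 2 + c + 4*P/3 (A(P, c) = (P + (2 + P/3)) + c = (2 + 4*P/3) + c = 2 + c + 4*P/3)
(-14060 + A(-37, -181)) + 12887 = (-14060 + (2 - 181 + (4/3)*(-37))) + 12887 = (-14060 + (2 - 181 - 148/3)) + 12887 = (-14060 - 685/3) + 12887 = -42865/3 + 12887 = -4204/3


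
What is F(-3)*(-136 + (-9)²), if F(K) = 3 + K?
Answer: 0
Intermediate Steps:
F(-3)*(-136 + (-9)²) = (3 - 3)*(-136 + (-9)²) = 0*(-136 + 81) = 0*(-55) = 0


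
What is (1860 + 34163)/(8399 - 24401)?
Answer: -36023/16002 ≈ -2.2512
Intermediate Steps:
(1860 + 34163)/(8399 - 24401) = 36023/(-16002) = 36023*(-1/16002) = -36023/16002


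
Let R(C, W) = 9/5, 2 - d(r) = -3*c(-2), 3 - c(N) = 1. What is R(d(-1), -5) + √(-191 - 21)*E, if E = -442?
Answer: 9/5 - 884*I*√53 ≈ 1.8 - 6435.6*I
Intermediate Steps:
c(N) = 2 (c(N) = 3 - 1*1 = 3 - 1 = 2)
d(r) = 8 (d(r) = 2 - (-3)*2 = 2 - 1*(-6) = 2 + 6 = 8)
R(C, W) = 9/5 (R(C, W) = 9*(⅕) = 9/5)
R(d(-1), -5) + √(-191 - 21)*E = 9/5 + √(-191 - 21)*(-442) = 9/5 + √(-212)*(-442) = 9/5 + (2*I*√53)*(-442) = 9/5 - 884*I*√53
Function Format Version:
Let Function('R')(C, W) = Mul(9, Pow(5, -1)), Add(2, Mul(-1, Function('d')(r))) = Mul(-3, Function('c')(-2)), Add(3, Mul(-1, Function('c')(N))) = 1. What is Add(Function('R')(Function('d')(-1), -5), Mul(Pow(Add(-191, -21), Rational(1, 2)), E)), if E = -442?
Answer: Add(Rational(9, 5), Mul(-884, I, Pow(53, Rational(1, 2)))) ≈ Add(1.8000, Mul(-6435.6, I))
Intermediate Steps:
Function('c')(N) = 2 (Function('c')(N) = Add(3, Mul(-1, 1)) = Add(3, -1) = 2)
Function('d')(r) = 8 (Function('d')(r) = Add(2, Mul(-1, Mul(-3, 2))) = Add(2, Mul(-1, -6)) = Add(2, 6) = 8)
Function('R')(C, W) = Rational(9, 5) (Function('R')(C, W) = Mul(9, Rational(1, 5)) = Rational(9, 5))
Add(Function('R')(Function('d')(-1), -5), Mul(Pow(Add(-191, -21), Rational(1, 2)), E)) = Add(Rational(9, 5), Mul(Pow(Add(-191, -21), Rational(1, 2)), -442)) = Add(Rational(9, 5), Mul(Pow(-212, Rational(1, 2)), -442)) = Add(Rational(9, 5), Mul(Mul(2, I, Pow(53, Rational(1, 2))), -442)) = Add(Rational(9, 5), Mul(-884, I, Pow(53, Rational(1, 2))))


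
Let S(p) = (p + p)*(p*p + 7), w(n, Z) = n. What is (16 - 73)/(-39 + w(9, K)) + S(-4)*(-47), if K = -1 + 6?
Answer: 86499/10 ≈ 8649.9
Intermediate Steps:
K = 5
S(p) = 2*p*(7 + p²) (S(p) = (2*p)*(p² + 7) = (2*p)*(7 + p²) = 2*p*(7 + p²))
(16 - 73)/(-39 + w(9, K)) + S(-4)*(-47) = (16 - 73)/(-39 + 9) + (2*(-4)*(7 + (-4)²))*(-47) = -57/(-30) + (2*(-4)*(7 + 16))*(-47) = -57*(-1/30) + (2*(-4)*23)*(-47) = 19/10 - 184*(-47) = 19/10 + 8648 = 86499/10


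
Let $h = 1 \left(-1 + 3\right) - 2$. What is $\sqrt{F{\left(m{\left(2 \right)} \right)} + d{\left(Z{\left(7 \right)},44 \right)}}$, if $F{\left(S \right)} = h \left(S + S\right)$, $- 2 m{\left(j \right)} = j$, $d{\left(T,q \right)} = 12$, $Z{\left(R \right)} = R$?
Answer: $2 \sqrt{3} \approx 3.4641$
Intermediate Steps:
$m{\left(j \right)} = - \frac{j}{2}$
$h = 0$ ($h = 1 \cdot 2 - 2 = 2 - 2 = 0$)
$F{\left(S \right)} = 0$ ($F{\left(S \right)} = 0 \left(S + S\right) = 0 \cdot 2 S = 0$)
$\sqrt{F{\left(m{\left(2 \right)} \right)} + d{\left(Z{\left(7 \right)},44 \right)}} = \sqrt{0 + 12} = \sqrt{12} = 2 \sqrt{3}$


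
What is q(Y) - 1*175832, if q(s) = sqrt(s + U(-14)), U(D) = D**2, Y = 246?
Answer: -175832 + sqrt(442) ≈ -1.7581e+5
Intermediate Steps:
q(s) = sqrt(196 + s) (q(s) = sqrt(s + (-14)**2) = sqrt(s + 196) = sqrt(196 + s))
q(Y) - 1*175832 = sqrt(196 + 246) - 1*175832 = sqrt(442) - 175832 = -175832 + sqrt(442)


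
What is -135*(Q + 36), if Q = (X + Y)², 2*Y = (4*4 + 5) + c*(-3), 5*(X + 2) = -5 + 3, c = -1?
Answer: -86508/5 ≈ -17302.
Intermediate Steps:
X = -12/5 (X = -2 + (-5 + 3)/5 = -2 + (⅕)*(-2) = -2 - ⅖ = -12/5 ≈ -2.4000)
Y = 12 (Y = ((4*4 + 5) - 1*(-3))/2 = ((16 + 5) + 3)/2 = (21 + 3)/2 = (½)*24 = 12)
Q = 2304/25 (Q = (-12/5 + 12)² = (48/5)² = 2304/25 ≈ 92.160)
-135*(Q + 36) = -135*(2304/25 + 36) = -135*3204/25 = -86508/5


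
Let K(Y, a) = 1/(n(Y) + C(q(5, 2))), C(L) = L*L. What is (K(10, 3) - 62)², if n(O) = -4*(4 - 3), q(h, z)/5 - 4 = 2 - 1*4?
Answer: 35414401/9216 ≈ 3842.7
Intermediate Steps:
q(h, z) = 10 (q(h, z) = 20 + 5*(2 - 1*4) = 20 + 5*(2 - 4) = 20 + 5*(-2) = 20 - 10 = 10)
C(L) = L²
n(O) = -4 (n(O) = -4*1 = -4)
K(Y, a) = 1/96 (K(Y, a) = 1/(-4 + 10²) = 1/(-4 + 100) = 1/96)
(K(10, 3) - 62)² = (1/96 - 62)² = (-5951/96)² = 35414401/9216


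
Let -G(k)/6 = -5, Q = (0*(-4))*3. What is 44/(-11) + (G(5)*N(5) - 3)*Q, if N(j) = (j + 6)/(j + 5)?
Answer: -4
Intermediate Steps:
N(j) = (6 + j)/(5 + j)
Q = 0 (Q = 0*3 = 0)
G(k) = 30 (G(k) = -6*(-5) = 30)
44/(-11) + (G(5)*N(5) - 3)*Q = 44/(-11) + (30*((6 + 5)/(5 + 5)) - 3)*0 = 44*(-1/11) + (30*(11/10) - 3)*0 = -4 + (30*((⅒)*11) - 3)*0 = -4 + (30*(11/10) - 3)*0 = -4 + (33 - 3)*0 = -4 + 30*0 = -4 + 0 = -4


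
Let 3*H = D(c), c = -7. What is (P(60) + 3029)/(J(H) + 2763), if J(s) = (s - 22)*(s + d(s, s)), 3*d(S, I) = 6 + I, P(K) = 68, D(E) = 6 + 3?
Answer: 3097/2649 ≈ 1.1691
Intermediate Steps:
D(E) = 9
d(S, I) = 2 + I/3 (d(S, I) = (6 + I)/3 = 2 + I/3)
H = 3 (H = (⅓)*9 = 3)
J(s) = (-22 + s)*(2 + 4*s/3) (J(s) = (s - 22)*(s + (2 + s/3)) = (-22 + s)*(2 + 4*s/3))
(P(60) + 3029)/(J(H) + 2763) = (68 + 3029)/((-44 - 82/3*3 + (4/3)*3²) + 2763) = 3097/((-44 - 82 + (4/3)*9) + 2763) = 3097/((-44 - 82 + 12) + 2763) = 3097/(-114 + 2763) = 3097/2649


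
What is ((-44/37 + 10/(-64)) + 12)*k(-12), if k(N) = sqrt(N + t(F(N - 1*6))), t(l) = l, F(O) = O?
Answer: 12615*I*sqrt(30)/1184 ≈ 58.357*I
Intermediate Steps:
k(N) = sqrt(-6 + 2*N) (k(N) = sqrt(N + (N - 1*6)) = sqrt(N + (N - 6)) = sqrt(N + (-6 + N)) = sqrt(-6 + 2*N))
((-44/37 + 10/(-64)) + 12)*k(-12) = ((-44/37 + 10/(-64)) + 12)*sqrt(-6 + 2*(-12)) = ((-44*1/37 + 10*(-1/64)) + 12)*sqrt(-6 - 24) = ((-44/37 - 5/32) + 12)*sqrt(-30) = (-1593/1184 + 12)*(I*sqrt(30)) = 12615*(I*sqrt(30))/1184 = 12615*I*sqrt(30)/1184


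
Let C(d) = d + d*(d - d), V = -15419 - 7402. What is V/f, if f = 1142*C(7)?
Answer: -22821/7994 ≈ -2.8548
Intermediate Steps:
V = -22821
C(d) = d (C(d) = d + d*0 = d + 0 = d)
f = 7994 (f = 1142*7 = 7994)
V/f = -22821/7994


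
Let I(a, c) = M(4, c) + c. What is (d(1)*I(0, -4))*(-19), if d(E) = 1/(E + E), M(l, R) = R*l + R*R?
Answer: 38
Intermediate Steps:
M(l, R) = R**2 + R*l (M(l, R) = R*l + R**2 = R**2 + R*l)
I(a, c) = c + c*(4 + c) (I(a, c) = c*(c + 4) + c = c*(4 + c) + c = c + c*(4 + c))
d(E) = 1/(2*E)
(d(1)*I(0, -4))*(-19) = (((1/2)/1)*(-4*(5 - 4)))*(-19) = (((1/2)*1)*(-4*1))*(-19) = ((1/2)*(-4))*(-19) = -2*(-19) = 38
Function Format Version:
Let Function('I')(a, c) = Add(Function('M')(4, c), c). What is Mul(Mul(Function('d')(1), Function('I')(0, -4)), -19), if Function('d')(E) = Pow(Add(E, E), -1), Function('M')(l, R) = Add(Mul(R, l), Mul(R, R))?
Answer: 38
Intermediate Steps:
Function('M')(l, R) = Add(Pow(R, 2), Mul(R, l)) (Function('M')(l, R) = Add(Mul(R, l), Pow(R, 2)) = Add(Pow(R, 2), Mul(R, l)))
Function('I')(a, c) = Add(c, Mul(c, Add(4, c))) (Function('I')(a, c) = Add(Mul(c, Add(c, 4)), c) = Add(Mul(c, Add(4, c)), c) = Add(c, Mul(c, Add(4, c))))
Function('d')(E) = Mul(Rational(1, 2), Pow(E, -1)) (Function('d')(E) = Pow(Mul(2, E), -1) = Mul(Rational(1, 2), Pow(E, -1)))
Mul(Mul(Function('d')(1), Function('I')(0, -4)), -19) = Mul(Mul(Mul(Rational(1, 2), Pow(1, -1)), Mul(-4, Add(5, -4))), -19) = Mul(Mul(Mul(Rational(1, 2), 1), Mul(-4, 1)), -19) = Mul(Mul(Rational(1, 2), -4), -19) = Mul(-2, -19) = 38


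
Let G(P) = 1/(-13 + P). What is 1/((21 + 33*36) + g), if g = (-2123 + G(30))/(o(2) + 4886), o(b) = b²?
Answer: 2771/3348936 ≈ 0.00082743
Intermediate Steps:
g = -1203/2771 (g = (-2123 + 1/(-13 + 30))/(2² + 4886) = (-2123 + 1/17)/(4 + 4886) = (-2123 + 1/17)/4890 = -36090/17*1/4890 = -1203/2771 ≈ -0.43414)
1/((21 + 33*36) + g) = 1/((21 + 33*36) - 1203/2771) = 1/((21 + 1188) - 1203/2771) = 1/(1209 - 1203/2771) = 1/(3348936/2771) = 2771/3348936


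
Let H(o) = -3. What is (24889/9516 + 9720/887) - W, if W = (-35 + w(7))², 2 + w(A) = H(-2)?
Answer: -13390535137/8440692 ≈ -1586.4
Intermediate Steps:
w(A) = -5 (w(A) = -2 - 3 = -5)
W = 1600 (W = (-35 - 5)² = (-40)² = 1600)
(24889/9516 + 9720/887) - W = (24889/9516 + 9720/887) - 1*1600 = (24889*(1/9516) + 9720*(1/887)) - 1600 = (24889/9516 + 9720/887) - 1600 = 114572063/8440692 - 1600 = -13390535137/8440692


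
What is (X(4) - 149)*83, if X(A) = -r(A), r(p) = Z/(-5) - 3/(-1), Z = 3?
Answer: -62831/5 ≈ -12566.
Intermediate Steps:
r(p) = 12/5 (r(p) = 3/(-5) - 3/(-1) = 3*(-1/5) - 3*(-1) = -3/5 + 3 = 12/5)
X(A) = -12/5 (X(A) = -1*12/5 = -12/5)
(X(4) - 149)*83 = (-12/5 - 149)*83 = -757/5*83 = -62831/5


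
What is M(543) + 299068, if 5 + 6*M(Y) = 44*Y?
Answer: 1818295/6 ≈ 3.0305e+5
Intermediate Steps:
M(Y) = -⅚ + 22*Y/3 (M(Y) = -⅚ + (44*Y)/6 = -⅚ + 22*Y/3)
M(543) + 299068 = (-⅚ + (22/3)*543) + 299068 = (-⅚ + 3982) + 299068 = 23887/6 + 299068 = 1818295/6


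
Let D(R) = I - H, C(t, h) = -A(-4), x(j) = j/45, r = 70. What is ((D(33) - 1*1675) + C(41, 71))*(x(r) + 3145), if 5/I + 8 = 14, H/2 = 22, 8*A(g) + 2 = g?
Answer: -583626271/108 ≈ -5.4039e+6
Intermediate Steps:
A(g) = -1/4 + g/8
H = 44 (H = 2*22 = 44)
x(j) = j/45 (x(j) = j*(1/45) = j/45)
I = 5/6 (I = 5/(-8 + 14) = 5/6 ≈ 0.83333)
C(t, h) = 3/4 (C(t, h) = -(-1/4 + (1/8)*(-4)) = -(-1/4 - 1/2) = -1*(-3/4) = 3/4)
D(R) = -259/6 (D(R) = 5/6 - 1*44 = 5/6 - 44 = -259/6)
((D(33) - 1*1675) + C(41, 71))*(x(r) + 3145) = ((-259/6 - 1*1675) + 3/4)*((1/45)*70 + 3145) = ((-259/6 - 1675) + 3/4)*(14/9 + 3145) = (-10309/6 + 3/4)*(28319/9) = -20609/12*28319/9 = -583626271/108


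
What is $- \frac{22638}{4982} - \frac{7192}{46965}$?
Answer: $- \frac{17726197}{3773865} \approx -4.6971$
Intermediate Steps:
$- \frac{22638}{4982} - \frac{7192}{46965} = \left(-22638\right) \frac{1}{4982} - \frac{232}{1515} = - \frac{11319}{2491} - \frac{232}{1515} = - \frac{17726197}{3773865}$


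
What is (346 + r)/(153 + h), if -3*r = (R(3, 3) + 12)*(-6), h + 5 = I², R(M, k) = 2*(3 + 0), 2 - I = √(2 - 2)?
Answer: 191/76 ≈ 2.5132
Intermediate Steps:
I = 2 (I = 2 - √(2 - 2) = 2 - √0 = 2 - 1*0 = 2 + 0 = 2)
R(M, k) = 6 (R(M, k) = 2*3 = 6)
h = -1 (h = -5 + 2² = -5 + 4 = -1)
r = 36 (r = -(6 + 12)*(-6)/3 = -6*(-6) = -⅓*(-108) = 36)
(346 + r)/(153 + h) = (346 + 36)/(153 - 1) = 382/152 = 382*(1/152) = 191/76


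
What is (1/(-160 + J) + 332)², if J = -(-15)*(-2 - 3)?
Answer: 6086964361/55225 ≈ 1.1022e+5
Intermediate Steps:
J = -75 (J = -(-15)*(-5) = -5*15 = -75)
(1/(-160 + J) + 332)² = (1/(-160 - 75) + 332)² = (1/(-235) + 332)² = (-1/235 + 332)² = (78019/235)² = 6086964361/55225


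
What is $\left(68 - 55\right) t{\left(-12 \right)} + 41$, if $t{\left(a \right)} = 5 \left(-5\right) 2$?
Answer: $-609$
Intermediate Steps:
$t{\left(a \right)} = -50$ ($t{\left(a \right)} = \left(-25\right) 2 = -50$)
$\left(68 - 55\right) t{\left(-12 \right)} + 41 = \left(68 - 55\right) \left(-50\right) + 41 = 13 \left(-50\right) + 41 = -650 + 41 = -609$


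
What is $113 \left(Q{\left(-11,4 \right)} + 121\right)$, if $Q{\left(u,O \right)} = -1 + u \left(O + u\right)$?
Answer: $22261$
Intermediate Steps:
$113 \left(Q{\left(-11,4 \right)} + 121\right) = 113 \left(\left(-1 + \left(-11\right)^{2} + 4 \left(-11\right)\right) + 121\right) = 113 \left(\left(-1 + 121 - 44\right) + 121\right) = 113 \left(76 + 121\right) = 113 \cdot 197 = 22261$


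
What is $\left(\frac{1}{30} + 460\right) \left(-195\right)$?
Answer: $- \frac{179413}{2} \approx -89707.0$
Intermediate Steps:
$\left(\frac{1}{30} + 460\right) \left(-195\right) = \frac{13801}{30} \left(-195\right) = - \frac{179413}{2}$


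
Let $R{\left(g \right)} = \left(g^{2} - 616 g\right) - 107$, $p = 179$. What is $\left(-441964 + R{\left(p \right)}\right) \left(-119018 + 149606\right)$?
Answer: $-15914752872$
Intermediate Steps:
$R{\left(g \right)} = -107 + g^{2} - 616 g$
$\left(-441964 + R{\left(p \right)}\right) \left(-119018 + 149606\right) = \left(-441964 - \left(110371 - 32041\right)\right) \left(-119018 + 149606\right) = \left(-441964 - 78330\right) 30588 = \left(-520294\right) 30588 = -15914752872$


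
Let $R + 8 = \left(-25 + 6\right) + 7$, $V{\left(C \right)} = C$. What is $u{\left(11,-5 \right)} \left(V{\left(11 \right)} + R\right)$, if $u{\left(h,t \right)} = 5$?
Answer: $-45$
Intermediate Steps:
$R = -20$ ($R = -8 + \left(\left(-25 + 6\right) + 7\right) = -8 + \left(-19 + 7\right) = -8 - 12 = -20$)
$u{\left(11,-5 \right)} \left(V{\left(11 \right)} + R\right) = 5 \left(11 - 20\right) = 5 \left(-9\right) = -45$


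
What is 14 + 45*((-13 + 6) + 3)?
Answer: -166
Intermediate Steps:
14 + 45*((-13 + 6) + 3) = 14 + 45*(-7 + 3) = 14 + 45*(-4) = 14 - 180 = -166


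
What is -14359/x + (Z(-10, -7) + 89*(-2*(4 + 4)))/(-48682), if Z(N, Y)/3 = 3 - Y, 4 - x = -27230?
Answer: -330530321/662902794 ≈ -0.49861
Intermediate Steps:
x = 27234 (x = 4 - 1*(-27230) = 4 + 27230 = 27234)
Z(N, Y) = 9 - 3*Y (Z(N, Y) = 3*(3 - Y) = 9 - 3*Y)
-14359/x + (Z(-10, -7) + 89*(-2*(4 + 4)))/(-48682) = -14359/27234 + ((9 - 3*(-7)) + 89*(-2*(4 + 4)))/(-48682) = -14359*1/27234 + ((9 + 21) + 89*(-2*8))*(-1/48682) = -14359/27234 + (30 + 89*(-16))*(-1/48682) = -14359/27234 + (30 - 1424)*(-1/48682) = -14359/27234 - 1394*(-1/48682) = -14359/27234 + 697/24341 = -330530321/662902794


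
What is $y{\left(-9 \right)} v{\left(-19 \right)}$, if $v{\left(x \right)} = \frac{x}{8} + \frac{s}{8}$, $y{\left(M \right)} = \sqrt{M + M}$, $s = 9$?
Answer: $- \frac{15 i \sqrt{2}}{4} \approx - 5.3033 i$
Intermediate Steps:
$y{\left(M \right)} = \sqrt{2} \sqrt{M}$ ($y{\left(M \right)} = \sqrt{2 M} = \sqrt{2} \sqrt{M}$)
$v{\left(x \right)} = \frac{9}{8} + \frac{x}{8}$ ($v{\left(x \right)} = \frac{x}{8} + \frac{9}{8} = \frac{9}{8} + \frac{x}{8}$)
$y{\left(-9 \right)} v{\left(-19 \right)} = \sqrt{2} \sqrt{-9} \left(\frac{9}{8} + \frac{1}{8} \left(-19\right)\right) = \sqrt{2} \cdot 3 i \left(\frac{9}{8} - \frac{19}{8}\right) = 3 i \sqrt{2} \left(- \frac{5}{4}\right) = - \frac{15 i \sqrt{2}}{4}$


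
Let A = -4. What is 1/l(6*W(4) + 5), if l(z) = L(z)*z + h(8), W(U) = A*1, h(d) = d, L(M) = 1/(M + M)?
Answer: 2/17 ≈ 0.11765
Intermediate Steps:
L(M) = 1/(2*M)
W(U) = -4 (W(U) = -4*1 = -4)
l(z) = 17/2 (l(z) = (1/(2*z))*z + 8 = 1/2 + 8 = 17/2)
1/l(6*W(4) + 5) = 1/(17/2) = 2/17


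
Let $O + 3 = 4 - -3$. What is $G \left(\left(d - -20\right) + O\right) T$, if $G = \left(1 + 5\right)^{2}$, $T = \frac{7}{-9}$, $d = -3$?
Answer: $-588$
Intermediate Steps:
$T = - \frac{7}{9}$ ($T = 7 \left(- \frac{1}{9}\right) = - \frac{7}{9} \approx -0.77778$)
$O = 4$ ($O = -3 + \left(4 - -3\right) = -3 + \left(4 + 3\right) = -3 + 7 = 4$)
$G = 36$ ($G = 6^{2} = 36$)
$G \left(\left(d - -20\right) + O\right) T = 36 \left(\left(-3 - -20\right) + 4\right) \left(- \frac{7}{9}\right) = 36 \left(\left(-3 + 20\right) + 4\right) \left(- \frac{7}{9}\right) = 36 \left(17 + 4\right) \left(- \frac{7}{9}\right) = 36 \cdot 21 \left(- \frac{7}{9}\right) = 36 \left(- \frac{49}{3}\right) = -588$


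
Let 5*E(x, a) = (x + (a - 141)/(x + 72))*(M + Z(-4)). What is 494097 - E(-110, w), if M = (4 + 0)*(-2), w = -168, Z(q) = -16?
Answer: 46892763/95 ≈ 4.9361e+5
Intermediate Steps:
M = -8 (M = 4*(-2) = -8)
E(x, a) = -24*x/5 - 24*(-141 + a)/(5*(72 + x)) (E(x, a) = ((x + (a - 141)/(x + 72))*(-8 - 16))/5 = ((x + (-141 + a)/(72 + x))*(-24))/5 = (-24*x - 24*(-141 + a)/(72 + x))/5 = -24*x/5 - 24*(-141 + a)/(5*(72 + x)))
494097 - E(-110, w) = 494097 - 24*(141 - 1*(-168) - 1*(-110)² - 72*(-110))/(5*(72 - 110)) = 494097 - 24*(141 + 168 - 1*12100 + 7920)/(5*(-38)) = 494097 - 24*(-1)*(141 + 168 - 12100 + 7920)/(5*38) = 494097 - 24*(-1)*(-3871)/(5*38) = 494097 - 1*46452/95 = 494097 - 46452/95 = 46892763/95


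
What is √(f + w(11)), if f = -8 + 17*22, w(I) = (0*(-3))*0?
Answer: √366 ≈ 19.131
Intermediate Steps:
w(I) = 0 (w(I) = 0*0 = 0)
f = 366 (f = -8 + 374 = 366)
√(f + w(11)) = √(366 + 0) = √366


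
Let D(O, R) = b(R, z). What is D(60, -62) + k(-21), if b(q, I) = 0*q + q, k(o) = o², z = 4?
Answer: 379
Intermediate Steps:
b(q, I) = q (b(q, I) = 0 + q = q)
D(O, R) = R
D(60, -62) + k(-21) = -62 + (-21)² = -62 + 441 = 379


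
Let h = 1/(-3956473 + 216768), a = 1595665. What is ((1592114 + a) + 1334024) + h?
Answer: 16910209288114/3739705 ≈ 4.5218e+6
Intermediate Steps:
h = -1/3739705 (h = 1/(-3739705) = -1/3739705 ≈ -2.6740e-7)
((1592114 + a) + 1334024) + h = ((1592114 + 1595665) + 1334024) - 1/3739705 = (3187779 + 1334024) - 1/3739705 = 4521803 - 1/3739705 = 16910209288114/3739705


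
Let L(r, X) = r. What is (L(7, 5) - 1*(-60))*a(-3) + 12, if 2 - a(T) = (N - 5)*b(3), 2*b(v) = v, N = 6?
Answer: 91/2 ≈ 45.500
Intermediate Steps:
b(v) = v/2
a(T) = ½ (a(T) = 2 - (6 - 5)*(½)*3 = 2 - 3/2 = ½)
(L(7, 5) - 1*(-60))*a(-3) + 12 = (7 - 1*(-60))*(½) + 12 = (7 + 60)*(½) + 12 = 67*(½) + 12 = 67/2 + 12 = 91/2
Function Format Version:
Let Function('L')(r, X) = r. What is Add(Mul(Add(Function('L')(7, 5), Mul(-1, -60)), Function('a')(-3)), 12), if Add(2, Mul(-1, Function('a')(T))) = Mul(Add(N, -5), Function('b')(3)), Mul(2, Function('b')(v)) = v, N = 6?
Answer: Rational(91, 2) ≈ 45.500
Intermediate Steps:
Function('b')(v) = Mul(Rational(1, 2), v)
Function('a')(T) = Rational(1, 2) (Function('a')(T) = Add(2, Mul(-1, Mul(Add(6, -5), Mul(Rational(1, 2), 3)))) = Add(2, Mul(-1, Mul(1, Rational(3, 2)))) = Add(2, Mul(-1, Rational(3, 2))) = Add(2, Rational(-3, 2)) = Rational(1, 2))
Add(Mul(Add(Function('L')(7, 5), Mul(-1, -60)), Function('a')(-3)), 12) = Add(Mul(Add(7, Mul(-1, -60)), Rational(1, 2)), 12) = Add(Mul(Add(7, 60), Rational(1, 2)), 12) = Add(Mul(67, Rational(1, 2)), 12) = Add(Rational(67, 2), 12) = Rational(91, 2)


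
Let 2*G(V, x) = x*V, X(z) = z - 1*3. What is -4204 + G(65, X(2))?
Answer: -8473/2 ≈ -4236.5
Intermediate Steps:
X(z) = -3 + z (X(z) = z - 3 = -3 + z)
G(V, x) = V*x/2 (G(V, x) = (x*V)/2 = (V*x)/2 = V*x/2)
-4204 + G(65, X(2)) = -4204 + (1/2)*65*(-3 + 2) = -4204 + (1/2)*65*(-1) = -4204 - 65/2 = -8473/2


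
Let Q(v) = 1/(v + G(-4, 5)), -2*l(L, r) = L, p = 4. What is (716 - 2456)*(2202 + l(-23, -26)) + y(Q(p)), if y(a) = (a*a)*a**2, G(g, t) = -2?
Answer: -61623839/16 ≈ -3.8515e+6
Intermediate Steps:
l(L, r) = -L/2
Q(v) = 1/(-2 + v) (Q(v) = 1/(v - 2) = 1/(-2 + v))
y(a) = a**4 (y(a) = a**2*a**2 = a**4)
(716 - 2456)*(2202 + l(-23, -26)) + y(Q(p)) = (716 - 2456)*(2202 - 1/2*(-23)) + (1/(-2 + 4))**4 = -1740*(2202 + 23/2) + (1/2)**4 = -1740*4427/2 + (1/2)**4 = -3851490 + 1/16 = -61623839/16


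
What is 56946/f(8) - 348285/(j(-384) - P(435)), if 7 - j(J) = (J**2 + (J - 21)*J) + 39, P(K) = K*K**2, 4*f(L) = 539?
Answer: 2688394859841/6361422991 ≈ 422.61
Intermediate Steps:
f(L) = 539/4 (f(L) = (1/4)*539 = 539/4)
P(K) = K**3
j(J) = -32 - J**2 - J*(-21 + J) (j(J) = 7 - ((J**2 + (J - 21)*J) + 39) = 7 - ((J**2 + (-21 + J)*J) + 39) = 7 - ((J**2 + J*(-21 + J)) + 39) = 7 - (39 + J**2 + J*(-21 + J)) = 7 + (-39 - J**2 - J*(-21 + J)) = -32 - J**2 - J*(-21 + J))
56946/f(8) - 348285/(j(-384) - P(435)) = 56946/(539/4) - 348285/((-32 - 2*(-384)**2 + 21*(-384)) - 1*435**3) = 56946*(4/539) - 348285/((-32 - 2*147456 - 8064) - 1*82312875) = 227784/539 - 348285/((-32 - 294912 - 8064) - 82312875) = 227784/539 - 348285/(-303008 - 82312875) = 227784/539 - 348285/(-82615883) = 227784/539 - 348285*(-1/82615883) = 227784/539 + 49755/11802269 = 2688394859841/6361422991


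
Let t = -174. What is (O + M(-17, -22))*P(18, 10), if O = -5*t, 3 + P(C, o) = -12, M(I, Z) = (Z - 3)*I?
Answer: -19425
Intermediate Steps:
M(I, Z) = I*(-3 + Z) (M(I, Z) = (-3 + Z)*I = I*(-3 + Z))
P(C, o) = -15 (P(C, o) = -3 - 12 = -15)
O = 870 (O = -5*(-174) = 870)
(O + M(-17, -22))*P(18, 10) = (870 - 17*(-3 - 22))*(-15) = (870 - 17*(-25))*(-15) = (870 + 425)*(-15) = 1295*(-15) = -19425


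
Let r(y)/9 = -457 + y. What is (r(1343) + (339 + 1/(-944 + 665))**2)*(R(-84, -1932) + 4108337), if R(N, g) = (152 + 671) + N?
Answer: 1455842664308392/2883 ≈ 5.0497e+11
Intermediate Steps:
r(y) = -4113 + 9*y (r(y) = 9*(-457 + y) = -4113 + 9*y)
R(N, g) = 823 + N
(r(1343) + (339 + 1/(-944 + 665))**2)*(R(-84, -1932) + 4108337) = ((-4113 + 9*1343) + (339 + 1/(-944 + 665))**2)*((823 - 84) + 4108337) = ((-4113 + 12087) + (339 + 1/(-279))**2)*(739 + 4108337) = (7974 + (339 - 1/279)**2)*4109076 = (7974 + (94580/279)**2)*4109076 = (7974 + 8945376400/77841)*4109076 = (9566080534/77841)*4109076 = 1455842664308392/2883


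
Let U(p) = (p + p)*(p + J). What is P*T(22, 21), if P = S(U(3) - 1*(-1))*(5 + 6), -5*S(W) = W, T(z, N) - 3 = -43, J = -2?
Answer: 616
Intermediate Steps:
U(p) = 2*p*(-2 + p) (U(p) = (p + p)*(p - 2) = (2*p)*(-2 + p) = 2*p*(-2 + p))
T(z, N) = -40 (T(z, N) = 3 - 43 = -40)
S(W) = -W/5
P = -77/5 (P = (-(2*3*(-2 + 3) - 1*(-1))/5)*(5 + 6) = -(2*3*1 + 1)/5*11 = -(6 + 1)/5*11 = -1/5*7*11 = -7/5*11 = -77/5 ≈ -15.400)
P*T(22, 21) = -77/5*(-40) = 616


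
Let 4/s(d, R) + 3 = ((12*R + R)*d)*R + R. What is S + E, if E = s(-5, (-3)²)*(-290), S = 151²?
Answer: 119911619/5259 ≈ 22801.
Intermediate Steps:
s(d, R) = 4/(-3 + R + 13*d*R²) (s(d, R) = 4/(-3 + (((12*R + R)*d)*R + R)) = 4/(-3 + (((13*R)*d)*R + R)) = 4/(-3 + ((13*R*d)*R + R)) = 4/(-3 + (13*d*R² + R)) = 4/(-3 + (R + 13*d*R²)) = 4/(-3 + R + 13*d*R²))
S = 22801
E = 1160/5259 (E = (4/(-3 + (-3)² + 13*(-5)*((-3)²)²))*(-290) = (4/(-3 + 9 + 13*(-5)*9²))*(-290) = (4/(-3 + 9 + 13*(-5)*81))*(-290) = (4/(-3 + 9 - 5265))*(-290) = (4/(-5259))*(-290) = (4*(-1/5259))*(-290) = -4/5259*(-290) = 1160/5259 ≈ 0.22057)
S + E = 22801 + 1160/5259 = 119911619/5259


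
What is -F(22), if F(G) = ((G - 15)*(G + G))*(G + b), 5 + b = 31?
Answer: -14784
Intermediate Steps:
b = 26 (b = -5 + 31 = 26)
F(G) = 2*G*(-15 + G)*(26 + G) (F(G) = ((G - 15)*(G + G))*(G + 26) = ((-15 + G)*(2*G))*(26 + G) = (2*G*(-15 + G))*(26 + G) = 2*G*(-15 + G)*(26 + G))
-F(22) = -2*22*(-390 + 22² + 11*22) = -2*22*(-390 + 484 + 242) = -2*22*336 = -1*14784 = -14784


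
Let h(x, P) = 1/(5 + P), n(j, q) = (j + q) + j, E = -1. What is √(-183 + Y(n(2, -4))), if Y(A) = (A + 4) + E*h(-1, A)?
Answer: 8*I*√70/5 ≈ 13.387*I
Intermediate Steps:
n(j, q) = q + 2*j
Y(A) = 4 + A - 1/(5 + A) (Y(A) = (A + 4) - 1/(5 + A) = (4 + A) - 1/(5 + A) = 4 + A - 1/(5 + A))
√(-183 + Y(n(2, -4))) = √(-183 + (-1 + (4 + (-4 + 2*2))*(5 + (-4 + 2*2)))/(5 + (-4 + 2*2))) = √(-183 + (-1 + (4 + (-4 + 4))*(5 + (-4 + 4)))/(5 + (-4 + 4))) = √(-183 + (-1 + (4 + 0)*(5 + 0))/(5 + 0)) = √(-183 + (-1 + 4*5)/5) = √(-183 + (-1 + 20)/5) = √(-183 + (⅕)*19) = √(-183 + 19/5) = √(-896/5) = 8*I*√70/5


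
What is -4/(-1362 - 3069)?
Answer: 4/4431 ≈ 0.00090273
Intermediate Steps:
-4/(-1362 - 3069) = -4/(-4431) = -1/4431*(-4) = 4/4431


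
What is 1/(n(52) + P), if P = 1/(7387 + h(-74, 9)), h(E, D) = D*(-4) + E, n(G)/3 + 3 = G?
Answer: 7277/1069720 ≈ 0.0068027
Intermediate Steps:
n(G) = -9 + 3*G
h(E, D) = E - 4*D (h(E, D) = -4*D + E = E - 4*D)
P = 1/7277 (P = 1/(7387 + (-74 - 4*9)) = 1/(7387 + (-74 - 36)) = 1/(7387 - 110) = 1/7277 ≈ 0.00013742)
1/(n(52) + P) = 1/((-9 + 3*52) + 1/7277) = 1/((-9 + 156) + 1/7277) = 1/(147 + 1/7277) = 1/(1069720/7277) = 7277/1069720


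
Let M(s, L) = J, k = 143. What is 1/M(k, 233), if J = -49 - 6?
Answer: -1/55 ≈ -0.018182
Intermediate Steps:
J = -55
M(s, L) = -55
1/M(k, 233) = 1/(-55) = -1/55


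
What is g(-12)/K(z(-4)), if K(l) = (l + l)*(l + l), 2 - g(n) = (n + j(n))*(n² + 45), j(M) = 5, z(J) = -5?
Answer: 53/4 ≈ 13.250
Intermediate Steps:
g(n) = 2 - (5 + n)*(45 + n²) (g(n) = 2 - (n + 5)*(n² + 45) = 2 - (5 + n)*(45 + n²))
K(l) = 4*l² (K(l) = (2*l)*(2*l) = 4*l²)
g(-12)/K(z(-4)) = (-223 - 1*(-12)³ - 45*(-12) - 5*(-12)²)/((4*(-5)²)) = (-223 - 1*(-1728) + 540 - 5*144)/((4*25)) = (-223 + 1728 + 540 - 720)/100 = 1325*(1/100) = 53/4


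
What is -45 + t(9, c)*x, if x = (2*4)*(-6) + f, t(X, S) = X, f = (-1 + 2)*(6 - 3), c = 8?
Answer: -450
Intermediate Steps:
f = 3 (f = 1*3 = 3)
x = -45 (x = (2*4)*(-6) + 3 = 8*(-6) + 3 = -48 + 3 = -45)
-45 + t(9, c)*x = -45 + 9*(-45) = -45 - 405 = -450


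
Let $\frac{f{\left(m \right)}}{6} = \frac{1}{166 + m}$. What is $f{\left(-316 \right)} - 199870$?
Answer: $- \frac{4996751}{25} \approx -1.9987 \cdot 10^{5}$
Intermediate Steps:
$f{\left(m \right)} = \frac{6}{166 + m}$
$f{\left(-316 \right)} - 199870 = \frac{6}{166 - 316} - 199870 = \frac{6}{-150} - 199870 = 6 \left(- \frac{1}{150}\right) - 199870 = - \frac{1}{25} - 199870 = - \frac{4996751}{25}$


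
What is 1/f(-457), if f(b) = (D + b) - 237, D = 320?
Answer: -1/374 ≈ -0.0026738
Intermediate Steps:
f(b) = 83 + b (f(b) = (320 + b) - 237 = 83 + b)
1/f(-457) = 1/(83 - 457) = 1/(-374) = -1/374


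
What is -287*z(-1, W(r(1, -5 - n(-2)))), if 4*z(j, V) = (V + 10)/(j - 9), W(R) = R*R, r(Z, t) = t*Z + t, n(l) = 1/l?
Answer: 26117/40 ≈ 652.92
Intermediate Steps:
r(Z, t) = t + Z*t (r(Z, t) = Z*t + t = t + Z*t)
W(R) = R**2
z(j, V) = (10 + V)/(4*(-9 + j)) (z(j, V) = ((V + 10)/(j - 9))/4 = ((10 + V)/(-9 + j))/4 = (10 + V)/(4*(-9 + j)))
-287*z(-1, W(r(1, -5 - n(-2)))) = -287*(10 + ((-5 - 1/(-2))*(1 + 1))**2)/(4*(-9 - 1)) = -287*(10 + ((-5 - 1*(-1/2))*2)**2)/(4*(-10)) = -287*(-1)*(10 + ((-5 + 1/2)*2)**2)/(4*10) = -287*(-1)*(10 + (-9/2*2)**2)/(4*10) = -287*(-1)*(10 + (-9)**2)/(4*10) = -287*(-1)*(10 + 81)/(4*10) = -287*(-1)*91/(4*10) = -287*(-91/40) = 26117/40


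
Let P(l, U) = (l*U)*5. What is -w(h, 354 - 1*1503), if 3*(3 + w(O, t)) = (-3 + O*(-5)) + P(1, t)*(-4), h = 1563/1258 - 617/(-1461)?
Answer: -42198461339/5513814 ≈ -7653.2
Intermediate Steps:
P(l, U) = 5*U*l (P(l, U) = (U*l)*5 = 5*U*l)
h = 3059729/1837938 (h = 1563*(1/1258) - 617*(-1/1461) = 1563/1258 + 617/1461 = 3059729/1837938 ≈ 1.6648)
w(O, t) = -4 - 20*t/3 - 5*O/3 (w(O, t) = -3 + ((-3 + O*(-5)) + (5*t*1)*(-4))/3 = -3 + ((-3 - 5*O) + (5*t)*(-4))/3 = -3 + ((-3 - 5*O) - 20*t)/3 = -3 + (-3 - 20*t - 5*O)/3 = -3 + (-1 - 20*t/3 - 5*O/3) = -4 - 20*t/3 - 5*O/3)
-w(h, 354 - 1*1503) = -(-4 - 20*(354 - 1*1503)/3 - 5/3*3059729/1837938) = -(-4 - 20*(354 - 1503)/3 - 15298645/5513814) = -(-4 - 20/3*(-1149) - 15298645/5513814) = -(-4 + 7660 - 15298645/5513814) = -1*42198461339/5513814 = -42198461339/5513814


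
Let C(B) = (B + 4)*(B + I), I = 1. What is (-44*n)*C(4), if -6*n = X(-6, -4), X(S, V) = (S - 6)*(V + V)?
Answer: 28160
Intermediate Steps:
C(B) = (1 + B)*(4 + B) (C(B) = (B + 4)*(B + 1) = (4 + B)*(1 + B) = (1 + B)*(4 + B))
X(S, V) = 2*V*(-6 + S) (X(S, V) = (-6 + S)*(2*V) = 2*V*(-6 + S))
n = -16 (n = -(-4)*(-6 - 6)/3 = -(-4)*(-12)/3 = -1/6*96 = -16)
(-44*n)*C(4) = (-44*(-16))*(4 + 4**2 + 5*4) = 704*(4 + 16 + 20) = 704*40 = 28160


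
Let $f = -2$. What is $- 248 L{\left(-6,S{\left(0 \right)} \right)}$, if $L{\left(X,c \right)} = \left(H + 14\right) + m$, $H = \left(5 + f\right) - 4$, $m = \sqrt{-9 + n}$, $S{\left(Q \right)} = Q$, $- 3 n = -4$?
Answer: $-3224 - \frac{248 i \sqrt{69}}{3} \approx -3224.0 - 686.68 i$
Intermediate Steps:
$n = \frac{4}{3}$ ($n = \left(- \frac{1}{3}\right) \left(-4\right) = \frac{4}{3} \approx 1.3333$)
$m = \frac{i \sqrt{69}}{3}$ ($m = \sqrt{-9 + \frac{4}{3}} = \sqrt{- \frac{23}{3}} = \frac{i \sqrt{69}}{3} \approx 2.7689 i$)
$H = -1$ ($H = \left(5 - 2\right) - 4 = 3 - 4 = -1$)
$L{\left(X,c \right)} = 13 + \frac{i \sqrt{69}}{3}$ ($L{\left(X,c \right)} = \left(-1 + 14\right) + \frac{i \sqrt{69}}{3} = 13 + \frac{i \sqrt{69}}{3}$)
$- 248 L{\left(-6,S{\left(0 \right)} \right)} = - 248 \left(13 + \frac{i \sqrt{69}}{3}\right) = -3224 - \frac{248 i \sqrt{69}}{3}$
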